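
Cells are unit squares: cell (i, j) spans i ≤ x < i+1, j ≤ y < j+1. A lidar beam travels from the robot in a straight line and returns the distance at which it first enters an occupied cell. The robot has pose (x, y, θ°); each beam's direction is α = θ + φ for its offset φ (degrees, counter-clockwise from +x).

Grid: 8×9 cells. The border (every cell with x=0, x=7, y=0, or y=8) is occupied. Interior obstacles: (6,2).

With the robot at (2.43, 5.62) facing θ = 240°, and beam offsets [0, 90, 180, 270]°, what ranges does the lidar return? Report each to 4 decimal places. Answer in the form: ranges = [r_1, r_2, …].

ranges = [2.8600, 5.2400, 2.7482, 1.6512]

beam 1: φ=0°, α=240°
  dir = (cos 240°, sin 240°) = (-0.5000, -0.8660); from cell (2,5)
  next x-line at t=0.8600, next y-line at t=0.7159; Δt_x=2.0000, Δt_y=1.1547
    y: enter (2,4) at t=0.7159
    x: enter (1,4) at t=0.8600
    y: enter (1,3) at t=1.8706
    x: enter (0,3) at t=2.8600 ← occupied
  → r_1 = 2.8600
beam 2: φ=90°, α=330°
  dir = (cos 330°, sin 330°) = (0.8660, -0.5000); from cell (2,5)
  next x-line at t=0.6582, next y-line at t=1.2400; Δt_x=1.1547, Δt_y=2.0000
    x: enter (3,5) at t=0.6582
    y: enter (3,4) at t=1.2400
    x: enter (4,4) at t=1.8129
    x: enter (5,4) at t=2.9676
    y: enter (5,3) at t=3.2400
    x: enter (6,3) at t=4.1223
    y: enter (6,2) at t=5.2400 ← occupied
  → r_2 = 5.2400
beam 3: φ=180°, α=60°
  dir = (cos 60°, sin 60°) = (0.5000, 0.8660); from cell (2,5)
  next x-line at t=1.1400, next y-line at t=0.4388; Δt_x=2.0000, Δt_y=1.1547
    y: enter (2,6) at t=0.4388
    x: enter (3,6) at t=1.1400
    y: enter (3,7) at t=1.5935
    y: enter (3,8) at t=2.7482 ← occupied
  → r_3 = 2.7482
beam 4: φ=270°, α=150°
  dir = (cos 150°, sin 150°) = (-0.8660, 0.5000); from cell (2,5)
  next x-line at t=0.4965, next y-line at t=0.7600; Δt_x=1.1547, Δt_y=2.0000
    x: enter (1,5) at t=0.4965
    y: enter (1,6) at t=0.7600
    x: enter (0,6) at t=1.6512 ← occupied
  → r_4 = 1.6512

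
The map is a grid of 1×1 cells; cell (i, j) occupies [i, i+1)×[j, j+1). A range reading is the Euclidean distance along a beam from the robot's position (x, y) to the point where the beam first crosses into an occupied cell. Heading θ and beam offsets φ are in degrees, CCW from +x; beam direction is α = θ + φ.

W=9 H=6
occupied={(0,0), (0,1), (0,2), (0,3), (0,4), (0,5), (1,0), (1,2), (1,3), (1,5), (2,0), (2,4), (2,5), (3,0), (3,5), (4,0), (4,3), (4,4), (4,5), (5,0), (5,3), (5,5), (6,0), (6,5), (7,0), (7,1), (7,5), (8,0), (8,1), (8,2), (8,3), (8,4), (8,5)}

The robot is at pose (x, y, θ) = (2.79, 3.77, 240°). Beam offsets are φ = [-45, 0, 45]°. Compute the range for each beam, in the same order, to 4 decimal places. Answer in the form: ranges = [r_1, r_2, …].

ranges = [0.8179, 1.5800, 2.8677]

beam 1: φ=-45°, α=195°
  cosα=-0.9659 sinα=-0.2588 | (2,3) | tMaxX 0.8179 tMaxY 2.9751 | tΔX 1.0353 tΔY 3.8637
    t=0.8179 [x] (1,3) — stop
  → r_1 = 0.8179
beam 2: φ=0°, α=240°
  cosα=-0.5000 sinα=-0.8660 | (2,3) | tMaxX 1.5800 tMaxY 0.8891 | tΔX 2.0000 tΔY 1.1547
    t=0.8891 [y] (2,2)
    t=1.5800 [x] (1,2) — stop
  → r_2 = 1.5800
beam 3: φ=45°, α=285°
  cosα=0.2588 sinα=-0.9659 | (2,3) | tMaxX 0.8114 tMaxY 0.7972 | tΔX 3.8637 tΔY 1.0353
    t=0.7972 [y] (2,2)
    t=0.8114 [x] (3,2)
    t=1.8324 [y] (3,1)
    t=2.8677 [y] (3,0) — stop
  → r_3 = 2.8677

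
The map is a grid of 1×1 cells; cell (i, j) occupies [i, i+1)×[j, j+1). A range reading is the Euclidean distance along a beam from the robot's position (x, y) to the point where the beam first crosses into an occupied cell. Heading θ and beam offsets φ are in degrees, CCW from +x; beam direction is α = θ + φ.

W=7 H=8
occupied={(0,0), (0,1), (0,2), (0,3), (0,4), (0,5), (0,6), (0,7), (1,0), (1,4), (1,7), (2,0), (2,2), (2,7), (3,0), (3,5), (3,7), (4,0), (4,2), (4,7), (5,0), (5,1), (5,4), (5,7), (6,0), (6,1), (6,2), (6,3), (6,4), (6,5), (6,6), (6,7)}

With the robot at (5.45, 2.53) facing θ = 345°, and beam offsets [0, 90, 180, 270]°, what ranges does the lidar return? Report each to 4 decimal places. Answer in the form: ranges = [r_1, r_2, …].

ranges = [0.5694, 1.5219, 0.4659, 0.5487]

beam 1: φ=0°, α=345°
  cosα=0.9659 sinα=-0.2588 | (5,2) | tMaxX 0.5694 tMaxY 2.0478 | tΔX 1.0353 tΔY 3.8637
    t=0.5694 [x] (6,2) — stop
  → r_1 = 0.5694
beam 2: φ=90°, α=75°
  cosα=0.2588 sinα=0.9659 | (5,2) | tMaxX 2.1250 tMaxY 0.4866 | tΔX 3.8637 tΔY 1.0353
    t=0.4866 [y] (5,3)
    t=1.5219 [y] (5,4) — stop
  → r_2 = 1.5219
beam 3: φ=180°, α=165°
  cosα=-0.9659 sinα=0.2588 | (5,2) | tMaxX 0.4659 tMaxY 1.8159 | tΔX 1.0353 tΔY 3.8637
    t=0.4659 [x] (4,2) — stop
  → r_3 = 0.4659
beam 4: φ=270°, α=255°
  cosα=-0.2588 sinα=-0.9659 | (5,2) | tMaxX 1.7387 tMaxY 0.5487 | tΔX 3.8637 tΔY 1.0353
    t=0.5487 [y] (5,1) — stop
  → r_4 = 0.5487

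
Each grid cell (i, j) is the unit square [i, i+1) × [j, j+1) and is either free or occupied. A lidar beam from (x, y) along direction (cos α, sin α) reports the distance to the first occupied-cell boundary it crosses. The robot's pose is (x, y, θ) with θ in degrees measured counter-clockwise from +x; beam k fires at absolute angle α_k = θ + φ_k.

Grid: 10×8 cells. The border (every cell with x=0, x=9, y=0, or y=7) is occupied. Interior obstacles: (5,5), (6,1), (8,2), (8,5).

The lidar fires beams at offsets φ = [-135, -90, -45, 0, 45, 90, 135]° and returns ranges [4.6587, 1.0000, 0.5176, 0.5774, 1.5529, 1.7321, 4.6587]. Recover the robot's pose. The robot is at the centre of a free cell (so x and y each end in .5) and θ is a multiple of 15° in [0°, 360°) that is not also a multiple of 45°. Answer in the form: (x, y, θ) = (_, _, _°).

The pose lattice has 44·16 = 704 candidates. Test each by forward raycasting.
  (2.5, 6.5, 75°): beam 1 = 6.3509 ≠ 4.6587 ✗
  (1.5, 1.5, 120°): beam 1 = 1.9319 ≠ 4.6587 ✗
  (7.5, 2.5, 285°): beam 1 = 7.5056 ≠ 4.6587 ✗
  (4.5, 6.5, 300°): beam 1 = 1.9319 ≠ 4.6587 ✗
  …
  (1.5, 2.5, 210°): r_1=4.6587, r_2=1.0000, r_3=0.5176, r_4=0.5774, r_5=1.5529, r_6=1.7321, r_7=4.6587 — all match ✓
Unique over the lattice → pose = (1.5, 2.5, 210°).

(x, y, θ) = (1.5, 2.5, 210°)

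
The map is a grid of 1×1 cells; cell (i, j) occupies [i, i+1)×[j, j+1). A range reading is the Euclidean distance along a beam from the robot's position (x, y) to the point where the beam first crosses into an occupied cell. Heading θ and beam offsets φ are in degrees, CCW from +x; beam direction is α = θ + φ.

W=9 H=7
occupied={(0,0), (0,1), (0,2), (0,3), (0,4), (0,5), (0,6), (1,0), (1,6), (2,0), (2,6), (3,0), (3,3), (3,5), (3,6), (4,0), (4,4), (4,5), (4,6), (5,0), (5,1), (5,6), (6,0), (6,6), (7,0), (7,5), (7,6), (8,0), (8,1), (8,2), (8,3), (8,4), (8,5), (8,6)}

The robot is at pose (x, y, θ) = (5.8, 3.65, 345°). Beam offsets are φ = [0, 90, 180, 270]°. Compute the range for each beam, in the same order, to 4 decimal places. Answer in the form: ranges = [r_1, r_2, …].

ranges = [2.2776, 2.4329, 1.3523, 1.7082]

beam 1: φ=0°, α=345°
  cosα=0.9659 sinα=-0.2588 | (5,3) | tMaxX 0.2071 tMaxY 2.5114 | tΔX 1.0353 tΔY 3.8637
    t=0.2071 [x] (6,3)
    t=1.2423 [x] (7,3)
    t=2.2776 [x] (8,3) — stop
  → r_1 = 2.2776
beam 2: φ=90°, α=75°
  cosα=0.2588 sinα=0.9659 | (5,3) | tMaxX 0.7727 tMaxY 0.3623 | tΔX 3.8637 tΔY 1.0353
    t=0.3623 [y] (5,4)
    t=0.7727 [x] (6,4)
    t=1.3976 [y] (6,5)
    t=2.4329 [y] (6,6) — stop
  → r_2 = 2.4329
beam 3: φ=180°, α=165°
  cosα=-0.9659 sinα=0.2588 | (5,3) | tMaxX 0.8282 tMaxY 1.3523 | tΔX 1.0353 tΔY 3.8637
    t=0.8282 [x] (4,3)
    t=1.3523 [y] (4,4) — stop
  → r_3 = 1.3523
beam 4: φ=270°, α=255°
  cosα=-0.2588 sinα=-0.9659 | (5,3) | tMaxX 3.0910 tMaxY 0.6729 | tΔX 3.8637 tΔY 1.0353
    t=0.6729 [y] (5,2)
    t=1.7082 [y] (5,1) — stop
  → r_4 = 1.7082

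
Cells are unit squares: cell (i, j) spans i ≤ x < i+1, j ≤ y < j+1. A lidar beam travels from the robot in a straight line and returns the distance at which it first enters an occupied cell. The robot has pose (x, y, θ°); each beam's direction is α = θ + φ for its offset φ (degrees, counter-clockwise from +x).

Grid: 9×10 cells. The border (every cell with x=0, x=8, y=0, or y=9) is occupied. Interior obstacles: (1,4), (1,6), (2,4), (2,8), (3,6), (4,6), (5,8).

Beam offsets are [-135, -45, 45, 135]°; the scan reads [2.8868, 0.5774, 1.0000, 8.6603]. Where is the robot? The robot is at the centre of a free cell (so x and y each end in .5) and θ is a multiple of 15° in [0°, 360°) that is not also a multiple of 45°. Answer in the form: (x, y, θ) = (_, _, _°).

(x, y, θ) = (3.5, 1.5, 285°)

The pose lattice has 49·16 = 784 candidates. Test each by forward raycasting.
  (4.5, 7.5, 150°): beam 1 = 3.6235 ≠ 2.8868 ✗
  (1.5, 3.5, 150°): beam 1 = 6.7293 ≠ 2.8868 ✗
  (3.5, 3.5, 165°): beam 1 = 5.1962 ≠ 2.8868 ✗
  …
  (3.5, 1.5, 285°): r_1=2.8868, r_2=0.5774, r_3=1.0000, r_4=8.6603 — all match ✓
Only this pose fits every beam.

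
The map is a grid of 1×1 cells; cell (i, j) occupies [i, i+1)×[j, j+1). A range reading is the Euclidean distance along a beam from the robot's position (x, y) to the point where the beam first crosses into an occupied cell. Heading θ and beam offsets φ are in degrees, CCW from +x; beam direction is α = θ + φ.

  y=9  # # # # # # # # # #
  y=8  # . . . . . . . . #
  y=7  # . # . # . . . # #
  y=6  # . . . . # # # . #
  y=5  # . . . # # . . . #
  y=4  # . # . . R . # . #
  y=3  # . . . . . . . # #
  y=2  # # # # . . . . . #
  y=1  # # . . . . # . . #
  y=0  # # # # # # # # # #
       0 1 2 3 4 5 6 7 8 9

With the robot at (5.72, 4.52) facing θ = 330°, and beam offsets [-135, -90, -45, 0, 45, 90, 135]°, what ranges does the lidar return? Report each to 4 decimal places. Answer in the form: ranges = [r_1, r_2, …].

beam 1: φ=-135°, α=195°
  d=(-0.9659,-0.2588)  start (5,4)  tX=0.7454 tY=2.0091  stride 1/|dx|=1.0353 1/|dy|=3.8637
    cross x-line → (4,4), t=0.7454
    cross x-line → (3,4), t=1.7807
    cross y-line → (3,3), t=2.0091
    cross x-line → (2,3), t=2.8160
    cross x-line → (1,3), t=3.8512
    cross x-line → (0,3), t=4.8865 (wall)
  → r_1 = 4.8865
beam 2: φ=-90°, α=240°
  d=(-0.5000,-0.8660)  start (5,4)  tX=1.4400 tY=0.6004  stride 1/|dx|=2.0000 1/|dy|=1.1547
    cross y-line → (5,3), t=0.6004
    cross x-line → (4,3), t=1.4400
    cross y-line → (4,2), t=1.7551
    cross y-line → (4,1), t=2.9098
    cross x-line → (3,1), t=3.4400
    cross y-line → (3,0), t=4.0645 (wall)
  → r_2 = 4.0645
beam 3: φ=-45°, α=285°
  d=(0.2588,-0.9659)  start (5,4)  tX=1.0818 tY=0.5383  stride 1/|dx|=3.8637 1/|dy|=1.0353
    cross y-line → (5,3), t=0.5383
    cross x-line → (6,3), t=1.0818
    cross y-line → (6,2), t=1.5736
    cross y-line → (6,1), t=2.6089 (wall)
  → r_3 = 2.6089
beam 4: φ=0°, α=330°
  d=(0.8660,-0.5000)  start (5,4)  tX=0.3233 tY=1.0400  stride 1/|dx|=1.1547 1/|dy|=2.0000
    cross x-line → (6,4), t=0.3233
    cross y-line → (6,3), t=1.0400
    cross x-line → (7,3), t=1.4780
    cross x-line → (8,3), t=2.6327 (wall)
  → r_4 = 2.6327
beam 5: φ=45°, α=15°
  d=(0.9659,0.2588)  start (5,4)  tX=0.2899 tY=1.8546  stride 1/|dx|=1.0353 1/|dy|=3.8637
    cross x-line → (6,4), t=0.2899
    cross x-line → (7,4), t=1.3252 (wall)
  → r_5 = 1.3252
beam 6: φ=90°, α=60°
  d=(0.5000,0.8660)  start (5,4)  tX=0.5600 tY=0.5543  stride 1/|dx|=2.0000 1/|dy|=1.1547
    cross y-line → (5,5), t=0.5543 (wall)
  → r_6 = 0.5543
beam 7: φ=135°, α=105°
  d=(-0.2588,0.9659)  start (5,4)  tX=2.7819 tY=0.4969  stride 1/|dx|=3.8637 1/|dy|=1.0353
    cross y-line → (5,5), t=0.4969 (wall)
  → r_7 = 0.4969

ranges = [4.8865, 4.0645, 2.6089, 2.6327, 1.3252, 0.5543, 0.4969]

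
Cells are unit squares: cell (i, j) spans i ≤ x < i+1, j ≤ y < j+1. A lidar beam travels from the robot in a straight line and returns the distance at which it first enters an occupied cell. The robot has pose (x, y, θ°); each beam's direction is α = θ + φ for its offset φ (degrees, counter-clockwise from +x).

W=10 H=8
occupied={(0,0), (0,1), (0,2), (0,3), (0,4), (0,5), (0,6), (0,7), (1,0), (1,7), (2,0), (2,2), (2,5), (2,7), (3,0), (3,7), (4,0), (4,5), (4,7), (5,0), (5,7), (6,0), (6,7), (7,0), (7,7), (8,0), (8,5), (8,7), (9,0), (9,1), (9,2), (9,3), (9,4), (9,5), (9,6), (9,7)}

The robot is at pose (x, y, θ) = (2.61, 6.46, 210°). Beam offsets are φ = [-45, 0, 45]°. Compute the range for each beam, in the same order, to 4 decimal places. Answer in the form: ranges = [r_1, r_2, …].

ranges = [1.6668, 1.8591, 0.4762]

beam 1: φ=-45°, α=165°
  d=(-0.9659,0.2588)  start (2,6)  tX=0.6315 tY=2.0864  stride 1/|dx|=1.0353 1/|dy|=3.8637
    cross x-line → (1,6), t=0.6315
    cross x-line → (0,6), t=1.6668 (wall)
  → r_1 = 1.6668
beam 2: φ=0°, α=210°
  d=(-0.8660,-0.5000)  start (2,6)  tX=0.7044 tY=0.9200  stride 1/|dx|=1.1547 1/|dy|=2.0000
    cross x-line → (1,6), t=0.7044
    cross y-line → (1,5), t=0.9200
    cross x-line → (0,5), t=1.8591 (wall)
  → r_2 = 1.8591
beam 3: φ=45°, α=255°
  d=(-0.2588,-0.9659)  start (2,6)  tX=2.3569 tY=0.4762  stride 1/|dx|=3.8637 1/|dy|=1.0353
    cross y-line → (2,5), t=0.4762 (wall)
  → r_3 = 0.4762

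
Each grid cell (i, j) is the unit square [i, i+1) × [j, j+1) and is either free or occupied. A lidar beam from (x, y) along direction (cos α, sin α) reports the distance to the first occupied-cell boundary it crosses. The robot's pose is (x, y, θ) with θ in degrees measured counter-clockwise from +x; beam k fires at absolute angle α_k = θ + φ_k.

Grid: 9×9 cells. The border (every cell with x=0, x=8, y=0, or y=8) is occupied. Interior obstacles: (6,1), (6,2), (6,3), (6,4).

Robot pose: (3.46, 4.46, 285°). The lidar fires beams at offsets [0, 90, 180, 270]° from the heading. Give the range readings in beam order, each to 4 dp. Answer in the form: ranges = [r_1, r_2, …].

ranges = [3.5821, 4.7002, 3.6649, 2.5468]

beam 1: φ=0°, α=285°
  cosα=0.2588 sinα=-0.9659 | (3,4) | tMaxX 2.0864 tMaxY 0.4762 | tΔX 3.8637 tΔY 1.0353
    t=0.4762 [y] (3,3)
    t=1.5115 [y] (3,2)
    t=2.0864 [x] (4,2)
    t=2.5468 [y] (4,1)
    t=3.5821 [y] (4,0) — stop
  → r_1 = 3.5821
beam 2: φ=90°, α=15°
  cosα=0.9659 sinα=0.2588 | (3,4) | tMaxX 0.5590 tMaxY 2.0864 | tΔX 1.0353 tΔY 3.8637
    t=0.5590 [x] (4,4)
    t=1.5943 [x] (5,4)
    t=2.0864 [y] (5,5)
    t=2.6296 [x] (6,5)
    t=3.6649 [x] (7,5)
    t=4.7002 [x] (8,5) — stop
  → r_2 = 4.7002
beam 3: φ=180°, α=105°
  cosα=-0.2588 sinα=0.9659 | (3,4) | tMaxX 1.7773 tMaxY 0.5590 | tΔX 3.8637 tΔY 1.0353
    t=0.5590 [y] (3,5)
    t=1.5943 [y] (3,6)
    t=1.7773 [x] (2,6)
    t=2.6296 [y] (2,7)
    t=3.6649 [y] (2,8) — stop
  → r_3 = 3.6649
beam 4: φ=270°, α=195°
  cosα=-0.9659 sinα=-0.2588 | (3,4) | tMaxX 0.4762 tMaxY 1.7773 | tΔX 1.0353 tΔY 3.8637
    t=0.4762 [x] (2,4)
    t=1.5115 [x] (1,4)
    t=1.7773 [y] (1,3)
    t=2.5468 [x] (0,3) — stop
  → r_4 = 2.5468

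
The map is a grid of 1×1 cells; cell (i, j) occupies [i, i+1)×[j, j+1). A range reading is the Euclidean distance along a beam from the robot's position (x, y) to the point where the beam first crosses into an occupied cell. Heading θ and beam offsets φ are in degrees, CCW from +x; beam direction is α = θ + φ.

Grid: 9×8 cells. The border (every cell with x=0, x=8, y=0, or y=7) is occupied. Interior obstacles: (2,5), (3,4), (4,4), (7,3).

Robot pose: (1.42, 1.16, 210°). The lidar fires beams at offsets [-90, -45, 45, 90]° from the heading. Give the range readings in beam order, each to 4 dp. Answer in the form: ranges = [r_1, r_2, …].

beam 1: φ=-90°, α=120°
  direction (-0.5000, 0.8660); cell (1,1); t to first gridline: x 0.8400, y 0.9699 (then +2.0000 / +1.1547)
    (0,1) via x @ 0.8400  # hit
  → r_1 = 0.8400
beam 2: φ=-45°, α=165°
  direction (-0.9659, 0.2588); cell (1,1); t to first gridline: x 0.4348, y 3.2455 (then +1.0353 / +3.8637)
    (0,1) via x @ 0.4348  # hit
  → r_2 = 0.4348
beam 3: φ=45°, α=255°
  direction (-0.2588, -0.9659); cell (1,1); t to first gridline: x 1.6228, y 0.1656 (then +3.8637 / +1.0353)
    (1,0) via y @ 0.1656  # hit
  → r_3 = 0.1656
beam 4: φ=90°, α=300°
  direction (0.5000, -0.8660); cell (1,1); t to first gridline: x 1.1600, y 0.1848 (then +2.0000 / +1.1547)
    (1,0) via y @ 0.1848  # hit
  → r_4 = 0.1848

ranges = [0.8400, 0.4348, 0.1656, 0.1848]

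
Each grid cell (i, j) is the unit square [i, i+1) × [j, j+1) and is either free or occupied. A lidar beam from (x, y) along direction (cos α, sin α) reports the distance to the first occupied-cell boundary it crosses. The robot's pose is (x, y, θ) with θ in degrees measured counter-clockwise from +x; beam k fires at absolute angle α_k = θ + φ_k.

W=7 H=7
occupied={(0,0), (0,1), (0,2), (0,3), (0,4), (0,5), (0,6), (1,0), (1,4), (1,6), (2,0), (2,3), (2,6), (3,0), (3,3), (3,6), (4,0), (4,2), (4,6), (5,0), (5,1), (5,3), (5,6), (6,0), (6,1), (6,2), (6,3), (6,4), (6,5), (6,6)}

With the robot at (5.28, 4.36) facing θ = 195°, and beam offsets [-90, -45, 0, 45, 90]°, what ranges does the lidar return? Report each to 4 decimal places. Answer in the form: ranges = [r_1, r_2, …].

beam 1: φ=-90°, α=105°
  cosα=-0.2588 sinα=0.9659 | (5,4) | tMaxX 1.0818 tMaxY 0.6626 | tΔX 3.8637 tΔY 1.0353
    t=0.6626 [y] (5,5)
    t=1.0818 [x] (4,5)
    t=1.6979 [y] (4,6) — stop
  → r_1 = 1.6979
beam 2: φ=-45°, α=150°
  cosα=-0.8660 sinα=0.5000 | (5,4) | tMaxX 0.3233 tMaxY 1.2800 | tΔX 1.1547 tΔY 2.0000
    t=0.3233 [x] (4,4)
    t=1.2800 [y] (4,5)
    t=1.4780 [x] (3,5)
    t=2.6327 [x] (2,5)
    t=3.2800 [y] (2,6) — stop
  → r_2 = 3.2800
beam 3: φ=0°, α=195°
  cosα=-0.9659 sinα=-0.2588 | (5,4) | tMaxX 0.2899 tMaxY 1.3909 | tΔX 1.0353 tΔY 3.8637
    t=0.2899 [x] (4,4)
    t=1.3252 [x] (3,4)
    t=1.3909 [y] (3,3) — stop
  → r_3 = 1.3909
beam 4: φ=45°, α=240°
  cosα=-0.5000 sinα=-0.8660 | (5,4) | tMaxX 0.5600 tMaxY 0.4157 | tΔX 2.0000 tΔY 1.1547
    t=0.4157 [y] (5,3) — stop
  → r_4 = 0.4157
beam 5: φ=90°, α=285°
  cosα=0.2588 sinα=-0.9659 | (5,4) | tMaxX 2.7819 tMaxY 0.3727 | tΔX 3.8637 tΔY 1.0353
    t=0.3727 [y] (5,3) — stop
  → r_5 = 0.3727

ranges = [1.6979, 3.2800, 1.3909, 0.4157, 0.3727]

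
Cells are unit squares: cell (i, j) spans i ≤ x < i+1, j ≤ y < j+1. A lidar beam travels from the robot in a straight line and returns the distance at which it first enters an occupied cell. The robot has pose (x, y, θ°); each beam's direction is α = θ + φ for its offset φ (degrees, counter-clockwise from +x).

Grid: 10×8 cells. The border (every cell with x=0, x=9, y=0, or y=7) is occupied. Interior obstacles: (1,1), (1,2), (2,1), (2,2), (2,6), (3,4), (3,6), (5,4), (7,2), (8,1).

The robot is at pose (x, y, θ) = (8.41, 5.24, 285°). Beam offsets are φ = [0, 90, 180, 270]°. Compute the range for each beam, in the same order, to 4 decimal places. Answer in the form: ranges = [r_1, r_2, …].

beam 1: φ=0°, α=285°
  dir = (cos 285°, sin 285°) = (0.2588, -0.9659); from cell (8,5)
  next x-line at t=2.2796, next y-line at t=0.2485; Δt_x=3.8637, Δt_y=1.0353
    y: enter (8,4) at t=0.2485
    y: enter (8,3) at t=1.2837
    x: enter (9,3) at t=2.2796 ← occupied
  → r_1 = 2.2796
beam 2: φ=90°, α=15°
  dir = (cos 15°, sin 15°) = (0.9659, 0.2588); from cell (8,5)
  next x-line at t=0.6108, next y-line at t=2.9364; Δt_x=1.0353, Δt_y=3.8637
    x: enter (9,5) at t=0.6108 ← occupied
  → r_2 = 0.6108
beam 3: φ=180°, α=105°
  dir = (cos 105°, sin 105°) = (-0.2588, 0.9659); from cell (8,5)
  next x-line at t=1.5841, next y-line at t=0.7868; Δt_x=3.8637, Δt_y=1.0353
    y: enter (8,6) at t=0.7868
    x: enter (7,6) at t=1.5841
    y: enter (7,7) at t=1.8221 ← occupied
  → r_3 = 1.8221
beam 4: φ=270°, α=195°
  dir = (cos 195°, sin 195°) = (-0.9659, -0.2588); from cell (8,5)
  next x-line at t=0.4245, next y-line at t=0.9273; Δt_x=1.0353, Δt_y=3.8637
    x: enter (7,5) at t=0.4245
    y: enter (7,4) at t=0.9273
    x: enter (6,4) at t=1.4597
    x: enter (5,4) at t=2.4950 ← occupied
  → r_4 = 2.4950

ranges = [2.2796, 0.6108, 1.8221, 2.4950]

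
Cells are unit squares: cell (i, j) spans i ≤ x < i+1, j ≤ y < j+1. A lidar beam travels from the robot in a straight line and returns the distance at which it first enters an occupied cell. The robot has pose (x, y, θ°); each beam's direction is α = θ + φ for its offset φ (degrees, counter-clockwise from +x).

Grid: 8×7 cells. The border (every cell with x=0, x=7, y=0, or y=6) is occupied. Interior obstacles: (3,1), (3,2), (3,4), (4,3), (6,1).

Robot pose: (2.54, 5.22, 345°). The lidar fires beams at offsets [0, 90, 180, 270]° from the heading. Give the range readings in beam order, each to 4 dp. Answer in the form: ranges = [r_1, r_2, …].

beam 1: φ=0°, α=345°
  direction (0.9659, -0.2588); cell (2,5); t to first gridline: x 0.4762, y 0.8500 (then +1.0353 / +3.8637)
    (3,5) via x @ 0.4762
    (3,4) via y @ 0.8500  # hit
  → r_1 = 0.8500
beam 2: φ=90°, α=75°
  direction (0.2588, 0.9659); cell (2,5); t to first gridline: x 1.7773, y 0.8075 (then +3.8637 / +1.0353)
    (2,6) via y @ 0.8075  # hit
  → r_2 = 0.8075
beam 3: φ=180°, α=165°
  direction (-0.9659, 0.2588); cell (2,5); t to first gridline: x 0.5590, y 3.0137 (then +1.0353 / +3.8637)
    (1,5) via x @ 0.5590
    (0,5) via x @ 1.5943  # hit
  → r_3 = 1.5943
beam 4: φ=270°, α=255°
  direction (-0.2588, -0.9659); cell (2,5); t to first gridline: x 2.0864, y 0.2278 (then +3.8637 / +1.0353)
    (2,4) via y @ 0.2278
    (2,3) via y @ 1.2630
    (1,3) via x @ 2.0864
    (1,2) via y @ 2.2983
    (1,1) via y @ 3.3336
    (1,0) via y @ 4.3689  # hit
  → r_4 = 4.3689

ranges = [0.8500, 0.8075, 1.5943, 4.3689]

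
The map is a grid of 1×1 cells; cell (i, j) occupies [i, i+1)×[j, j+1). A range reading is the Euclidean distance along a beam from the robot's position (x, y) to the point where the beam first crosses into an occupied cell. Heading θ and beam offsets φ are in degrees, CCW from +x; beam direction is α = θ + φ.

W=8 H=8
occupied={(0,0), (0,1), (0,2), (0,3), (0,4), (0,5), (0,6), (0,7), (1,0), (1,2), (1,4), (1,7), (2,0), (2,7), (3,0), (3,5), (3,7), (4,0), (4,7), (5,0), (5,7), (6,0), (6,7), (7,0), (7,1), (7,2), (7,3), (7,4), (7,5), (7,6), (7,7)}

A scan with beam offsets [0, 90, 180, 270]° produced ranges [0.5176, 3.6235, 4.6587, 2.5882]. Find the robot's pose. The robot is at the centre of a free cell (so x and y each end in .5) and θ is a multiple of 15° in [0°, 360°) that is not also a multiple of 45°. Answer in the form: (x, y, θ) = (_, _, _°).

(x, y, θ) = (2.5, 4.5, 195°)

Enumerate (i+0.5, j+0.5, θ) over the 33 free cells and 16 admissible headings. For each, cast all 4 beams and compare to the given ranges.
  (4.5, 2.5, 60°): beam 1 = 5.0000 ≠ 0.5176 ✗
  (4.5, 2.5, 30°): beam 1 = 2.8868 ≠ 0.5176 ✗
  (2.5, 2.5, 195°): beam 2 = 1.5529 ≠ 3.6235 ✗
  (5.5, 6.5, 240°): beam 1 = 6.3509 ≠ 0.5176 ✗
  …
  (2.5, 4.5, 195°): r_1=0.5176, r_2=3.6235, r_3=4.6587, r_4=2.5882 — all match ✓
Only this pose fits every beam.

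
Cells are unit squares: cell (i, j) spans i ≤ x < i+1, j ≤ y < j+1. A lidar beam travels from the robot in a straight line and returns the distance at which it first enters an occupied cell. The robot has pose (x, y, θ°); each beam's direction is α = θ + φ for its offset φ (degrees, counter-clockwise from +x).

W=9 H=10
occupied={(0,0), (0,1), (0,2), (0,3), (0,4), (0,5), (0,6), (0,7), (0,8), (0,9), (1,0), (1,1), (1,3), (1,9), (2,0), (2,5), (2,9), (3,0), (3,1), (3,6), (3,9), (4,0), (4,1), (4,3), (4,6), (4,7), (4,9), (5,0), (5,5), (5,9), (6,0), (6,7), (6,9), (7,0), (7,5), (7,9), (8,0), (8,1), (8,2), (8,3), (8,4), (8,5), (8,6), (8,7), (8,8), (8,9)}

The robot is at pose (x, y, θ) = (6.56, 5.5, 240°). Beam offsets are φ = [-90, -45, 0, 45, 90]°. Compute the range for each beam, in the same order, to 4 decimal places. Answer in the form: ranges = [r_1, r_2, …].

beam 1: φ=-90°, α=150°
  direction (-0.8660, 0.5000); cell (6,5); t to first gridline: x 0.6466, y 1.0000 (then +1.1547 / +2.0000)
    (5,5) via x @ 0.6466  # hit
  → r_1 = 0.6466
beam 2: φ=-45°, α=195°
  direction (-0.9659, -0.2588); cell (6,5); t to first gridline: x 0.5798, y 1.9319 (then +1.0353 / +3.8637)
    (5,5) via x @ 0.5798  # hit
  → r_2 = 0.5798
beam 3: φ=0°, α=240°
  direction (-0.5000, -0.8660); cell (6,5); t to first gridline: x 1.1200, y 0.5774 (then +2.0000 / +1.1547)
    (6,4) via y @ 0.5774
    (5,4) via x @ 1.1200
    (5,3) via y @ 1.7321
    (5,2) via y @ 2.8868
    (4,2) via x @ 3.1200
    (4,1) via y @ 4.0415  # hit
  → r_3 = 4.0415
beam 4: φ=45°, α=285°
  direction (0.2588, -0.9659); cell (6,5); t to first gridline: x 1.7000, y 0.5176 (then +3.8637 / +1.0353)
    (6,4) via y @ 0.5176
    (6,3) via y @ 1.5529
    (7,3) via x @ 1.7000
    (7,2) via y @ 2.5882
    (7,1) via y @ 3.6235
    (7,0) via y @ 4.6587  # hit
  → r_4 = 4.6587
beam 5: φ=90°, α=330°
  direction (0.8660, -0.5000); cell (6,5); t to first gridline: x 0.5081, y 1.0000 (then +1.1547 / +2.0000)
    (7,5) via x @ 0.5081  # hit
  → r_5 = 0.5081

ranges = [0.6466, 0.5798, 4.0415, 4.6587, 0.5081]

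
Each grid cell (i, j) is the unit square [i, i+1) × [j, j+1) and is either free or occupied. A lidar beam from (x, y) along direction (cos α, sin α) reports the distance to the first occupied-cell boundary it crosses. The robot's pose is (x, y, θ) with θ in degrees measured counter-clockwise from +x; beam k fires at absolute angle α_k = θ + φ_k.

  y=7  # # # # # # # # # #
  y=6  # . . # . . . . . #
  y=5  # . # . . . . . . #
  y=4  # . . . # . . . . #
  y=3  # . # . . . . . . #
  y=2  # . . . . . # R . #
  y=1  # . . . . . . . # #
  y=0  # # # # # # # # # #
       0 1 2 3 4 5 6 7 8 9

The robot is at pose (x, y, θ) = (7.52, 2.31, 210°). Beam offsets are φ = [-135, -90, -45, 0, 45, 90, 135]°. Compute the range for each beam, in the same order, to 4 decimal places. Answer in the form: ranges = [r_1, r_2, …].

ranges = [4.8554, 5.4155, 0.5383, 0.6004, 1.3562, 0.9600, 1.1977]

beam 1: φ=-135°, α=75°
  dir = (cos 75°, sin 75°) = (0.2588, 0.9659); from cell (7,2)
  next x-line at t=1.8546, next y-line at t=0.7143; Δt_x=3.8637, Δt_y=1.0353
    y: enter (7,3) at t=0.7143
    y: enter (7,4) at t=1.7496
    x: enter (8,4) at t=1.8546
    y: enter (8,5) at t=2.7849
    y: enter (8,6) at t=3.8202
    y: enter (8,7) at t=4.8554 ← occupied
  → r_1 = 4.8554
beam 2: φ=-90°, α=120°
  dir = (cos 120°, sin 120°) = (-0.5000, 0.8660); from cell (7,2)
  next x-line at t=1.0400, next y-line at t=0.7967; Δt_x=2.0000, Δt_y=1.1547
    y: enter (7,3) at t=0.7967
    x: enter (6,3) at t=1.0400
    y: enter (6,4) at t=1.9514
    x: enter (5,4) at t=3.0400
    y: enter (5,5) at t=3.1061
    y: enter (5,6) at t=4.2608
    x: enter (4,6) at t=5.0400
    y: enter (4,7) at t=5.4155 ← occupied
  → r_2 = 5.4155
beam 3: φ=-45°, α=165°
  dir = (cos 165°, sin 165°) = (-0.9659, 0.2588); from cell (7,2)
  next x-line at t=0.5383, next y-line at t=2.6660; Δt_x=1.0353, Δt_y=3.8637
    x: enter (6,2) at t=0.5383 ← occupied
  → r_3 = 0.5383
beam 4: φ=0°, α=210°
  dir = (cos 210°, sin 210°) = (-0.8660, -0.5000); from cell (7,2)
  next x-line at t=0.6004, next y-line at t=0.6200; Δt_x=1.1547, Δt_y=2.0000
    x: enter (6,2) at t=0.6004 ← occupied
  → r_4 = 0.6004
beam 5: φ=45°, α=255°
  dir = (cos 255°, sin 255°) = (-0.2588, -0.9659); from cell (7,2)
  next x-line at t=2.0091, next y-line at t=0.3209; Δt_x=3.8637, Δt_y=1.0353
    y: enter (7,1) at t=0.3209
    y: enter (7,0) at t=1.3562 ← occupied
  → r_5 = 1.3562
beam 6: φ=90°, α=300°
  dir = (cos 300°, sin 300°) = (0.5000, -0.8660); from cell (7,2)
  next x-line at t=0.9600, next y-line at t=0.3580; Δt_x=2.0000, Δt_y=1.1547
    y: enter (7,1) at t=0.3580
    x: enter (8,1) at t=0.9600 ← occupied
  → r_6 = 0.9600
beam 7: φ=135°, α=345°
  dir = (cos 345°, sin 345°) = (0.9659, -0.2588); from cell (7,2)
  next x-line at t=0.4969, next y-line at t=1.1977; Δt_x=1.0353, Δt_y=3.8637
    x: enter (8,2) at t=0.4969
    y: enter (8,1) at t=1.1977 ← occupied
  → r_7 = 1.1977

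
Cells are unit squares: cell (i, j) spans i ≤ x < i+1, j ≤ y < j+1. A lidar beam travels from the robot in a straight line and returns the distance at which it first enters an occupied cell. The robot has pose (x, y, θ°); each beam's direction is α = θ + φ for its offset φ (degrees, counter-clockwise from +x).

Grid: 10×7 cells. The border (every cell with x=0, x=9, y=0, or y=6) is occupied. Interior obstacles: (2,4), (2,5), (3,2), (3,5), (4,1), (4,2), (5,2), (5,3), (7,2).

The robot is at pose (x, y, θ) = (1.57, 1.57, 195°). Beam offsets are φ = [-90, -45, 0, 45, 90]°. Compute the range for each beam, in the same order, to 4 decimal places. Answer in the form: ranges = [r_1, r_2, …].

beam 1: φ=-90°, α=105°
  cosα=-0.2588 sinα=0.9659 | (1,1) | tMaxX 2.2023 tMaxY 0.4452 | tΔX 3.8637 tΔY 1.0353
    t=0.4452 [y] (1,2)
    t=1.4804 [y] (1,3)
    t=2.2023 [x] (0,3) — stop
  → r_1 = 2.2023
beam 2: φ=-45°, α=150°
  cosα=-0.8660 sinα=0.5000 | (1,1) | tMaxX 0.6582 tMaxY 0.8600 | tΔX 1.1547 tΔY 2.0000
    t=0.6582 [x] (0,1) — stop
  → r_2 = 0.6582
beam 3: φ=0°, α=195°
  cosα=-0.9659 sinα=-0.2588 | (1,1) | tMaxX 0.5901 tMaxY 2.2023 | tΔX 1.0353 tΔY 3.8637
    t=0.5901 [x] (0,1) — stop
  → r_3 = 0.5901
beam 4: φ=45°, α=240°
  cosα=-0.5000 sinα=-0.8660 | (1,1) | tMaxX 1.1400 tMaxY 0.6582 | tΔX 2.0000 tΔY 1.1547
    t=0.6582 [y] (1,0) — stop
  → r_4 = 0.6582
beam 5: φ=90°, α=285°
  cosα=0.2588 sinα=-0.9659 | (1,1) | tMaxX 1.6614 tMaxY 0.5901 | tΔX 3.8637 tΔY 1.0353
    t=0.5901 [y] (1,0) — stop
  → r_5 = 0.5901

ranges = [2.2023, 0.6582, 0.5901, 0.6582, 0.5901]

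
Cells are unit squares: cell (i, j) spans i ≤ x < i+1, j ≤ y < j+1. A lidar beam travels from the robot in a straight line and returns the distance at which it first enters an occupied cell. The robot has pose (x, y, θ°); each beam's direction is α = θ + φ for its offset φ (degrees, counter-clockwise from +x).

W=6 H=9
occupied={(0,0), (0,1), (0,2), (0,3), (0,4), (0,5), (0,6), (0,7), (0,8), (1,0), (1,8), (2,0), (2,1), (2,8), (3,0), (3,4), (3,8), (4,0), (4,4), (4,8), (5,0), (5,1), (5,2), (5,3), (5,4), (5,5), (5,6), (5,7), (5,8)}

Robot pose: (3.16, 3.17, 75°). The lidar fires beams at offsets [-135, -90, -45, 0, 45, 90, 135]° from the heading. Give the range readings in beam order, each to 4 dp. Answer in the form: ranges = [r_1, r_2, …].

beam 1: φ=-135°, α=300°
  dir = (cos 300°, sin 300°) = (0.5000, -0.8660); from cell (3,3)
  next x-line at t=1.6800, next y-line at t=0.1963; Δt_x=2.0000, Δt_y=1.1547
    y: enter (3,2) at t=0.1963
    y: enter (3,1) at t=1.3510
    x: enter (4,1) at t=1.6800
    y: enter (4,0) at t=2.5057 ← occupied
  → r_1 = 2.5057
beam 2: φ=-90°, α=345°
  dir = (cos 345°, sin 345°) = (0.9659, -0.2588); from cell (3,3)
  next x-line at t=0.8696, next y-line at t=0.6568; Δt_x=1.0353, Δt_y=3.8637
    y: enter (3,2) at t=0.6568
    x: enter (4,2) at t=0.8696
    x: enter (5,2) at t=1.9049 ← occupied
  → r_2 = 1.9049
beam 3: φ=-45°, α=30°
  dir = (cos 30°, sin 30°) = (0.8660, 0.5000); from cell (3,3)
  next x-line at t=0.9699, next y-line at t=1.6600; Δt_x=1.1547, Δt_y=2.0000
    x: enter (4,3) at t=0.9699
    y: enter (4,4) at t=1.6600 ← occupied
  → r_3 = 1.6600
beam 4: φ=0°, α=75°
  dir = (cos 75°, sin 75°) = (0.2588, 0.9659); from cell (3,3)
  next x-line at t=3.2455, next y-line at t=0.8593; Δt_x=3.8637, Δt_y=1.0353
    y: enter (3,4) at t=0.8593 ← occupied
  → r_4 = 0.8593
beam 5: φ=45°, α=120°
  dir = (cos 120°, sin 120°) = (-0.5000, 0.8660); from cell (3,3)
  next x-line at t=0.3200, next y-line at t=0.9584; Δt_x=2.0000, Δt_y=1.1547
    x: enter (2,3) at t=0.3200
    y: enter (2,4) at t=0.9584
    y: enter (2,5) at t=2.1131
    x: enter (1,5) at t=2.3200
    y: enter (1,6) at t=3.2678
    x: enter (0,6) at t=4.3200 ← occupied
  → r_5 = 4.3200
beam 6: φ=90°, α=165°
  dir = (cos 165°, sin 165°) = (-0.9659, 0.2588); from cell (3,3)
  next x-line at t=0.1656, next y-line at t=3.2069; Δt_x=1.0353, Δt_y=3.8637
    x: enter (2,3) at t=0.1656
    x: enter (1,3) at t=1.2009
    x: enter (0,3) at t=2.2362 ← occupied
  → r_6 = 2.2362
beam 7: φ=135°, α=210°
  dir = (cos 210°, sin 210°) = (-0.8660, -0.5000); from cell (3,3)
  next x-line at t=0.1848, next y-line at t=0.3400; Δt_x=1.1547, Δt_y=2.0000
    x: enter (2,3) at t=0.1848
    y: enter (2,2) at t=0.3400
    x: enter (1,2) at t=1.3395
    y: enter (1,1) at t=2.3400
    x: enter (0,1) at t=2.4942 ← occupied
  → r_7 = 2.4942

ranges = [2.5057, 1.9049, 1.6600, 0.8593, 4.3200, 2.2362, 2.4942]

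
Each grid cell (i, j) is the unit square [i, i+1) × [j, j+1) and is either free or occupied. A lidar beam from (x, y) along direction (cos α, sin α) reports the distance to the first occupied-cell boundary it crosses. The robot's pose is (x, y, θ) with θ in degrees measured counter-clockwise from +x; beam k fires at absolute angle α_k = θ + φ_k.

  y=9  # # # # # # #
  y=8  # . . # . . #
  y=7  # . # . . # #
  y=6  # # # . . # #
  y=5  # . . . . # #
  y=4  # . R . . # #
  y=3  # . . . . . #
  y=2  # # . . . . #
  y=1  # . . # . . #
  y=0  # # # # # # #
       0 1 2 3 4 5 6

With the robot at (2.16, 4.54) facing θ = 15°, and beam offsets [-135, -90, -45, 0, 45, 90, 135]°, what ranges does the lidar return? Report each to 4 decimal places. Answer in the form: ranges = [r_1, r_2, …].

ranges = [1.7782, 3.2455, 4.4341, 2.9402, 5.1500, 1.5115, 1.3395]

beam 1: φ=-135°, α=240°
  cosα=-0.5000 sinα=-0.8660 | (2,4) | tMaxX 0.3200 tMaxY 0.6235 | tΔX 2.0000 tΔY 1.1547
    t=0.3200 [x] (1,4)
    t=0.6235 [y] (1,3)
    t=1.7782 [y] (1,2) — stop
  → r_1 = 1.7782
beam 2: φ=-90°, α=285°
  cosα=0.2588 sinα=-0.9659 | (2,4) | tMaxX 3.2455 tMaxY 0.5590 | tΔX 3.8637 tΔY 1.0353
    t=0.5590 [y] (2,3)
    t=1.5943 [y] (2,2)
    t=2.6296 [y] (2,1)
    t=3.2455 [x] (3,1) — stop
  → r_2 = 3.2455
beam 3: φ=-45°, α=330°
  cosα=0.8660 sinα=-0.5000 | (2,4) | tMaxX 0.9699 tMaxY 1.0800 | tΔX 1.1547 tΔY 2.0000
    t=0.9699 [x] (3,4)
    t=1.0800 [y] (3,3)
    t=2.1246 [x] (4,3)
    t=3.0800 [y] (4,2)
    t=3.2793 [x] (5,2)
    t=4.4341 [x] (6,2) — stop
  → r_3 = 4.4341
beam 4: φ=0°, α=15°
  cosα=0.9659 sinα=0.2588 | (2,4) | tMaxX 0.8696 tMaxY 1.7773 | tΔX 1.0353 tΔY 3.8637
    t=0.8696 [x] (3,4)
    t=1.7773 [y] (3,5)
    t=1.9049 [x] (4,5)
    t=2.9402 [x] (5,5) — stop
  → r_4 = 2.9402
beam 5: φ=45°, α=60°
  cosα=0.5000 sinα=0.8660 | (2,4) | tMaxX 1.6800 tMaxY 0.5312 | tΔX 2.0000 tΔY 1.1547
    t=0.5312 [y] (2,5)
    t=1.6800 [x] (3,5)
    t=1.6859 [y] (3,6)
    t=2.8406 [y] (3,7)
    t=3.6800 [x] (4,7)
    t=3.9953 [y] (4,8)
    t=5.1500 [y] (4,9) — stop
  → r_5 = 5.1500
beam 6: φ=90°, α=105°
  cosα=-0.2588 sinα=0.9659 | (2,4) | tMaxX 0.6182 tMaxY 0.4762 | tΔX 3.8637 tΔY 1.0353
    t=0.4762 [y] (2,5)
    t=0.6182 [x] (1,5)
    t=1.5115 [y] (1,6) — stop
  → r_6 = 1.5115
beam 7: φ=135°, α=150°
  cosα=-0.8660 sinα=0.5000 | (2,4) | tMaxX 0.1848 tMaxY 0.9200 | tΔX 1.1547 tΔY 2.0000
    t=0.1848 [x] (1,4)
    t=0.9200 [y] (1,5)
    t=1.3395 [x] (0,5) — stop
  → r_7 = 1.3395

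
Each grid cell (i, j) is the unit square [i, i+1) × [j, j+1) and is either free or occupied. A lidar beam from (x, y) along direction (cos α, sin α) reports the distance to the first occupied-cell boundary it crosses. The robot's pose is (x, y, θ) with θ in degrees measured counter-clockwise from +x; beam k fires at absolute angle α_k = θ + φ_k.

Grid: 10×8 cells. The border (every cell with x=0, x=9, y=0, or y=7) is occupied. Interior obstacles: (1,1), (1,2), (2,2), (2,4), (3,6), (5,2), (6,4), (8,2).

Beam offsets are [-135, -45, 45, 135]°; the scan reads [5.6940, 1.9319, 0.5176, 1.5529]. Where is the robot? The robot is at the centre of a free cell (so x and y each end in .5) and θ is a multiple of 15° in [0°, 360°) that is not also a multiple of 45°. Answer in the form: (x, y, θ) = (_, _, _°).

Candidates: 40 free-cell centres × 16 headings = 640 poses. Raycast each; keep the one whose scan matches to 4 dp.
  (8.5, 3.5, 165°): beam 1 = 0.5774 ≠ 5.6940 ✗
  (1.5, 3.5, 255°): beam 1 = 1.0000 ≠ 5.6940 ✗
  (4.5, 1.5, 210°): beam 4 = 1.9319 ≠ 1.5529 ✗
  (8.5, 3.5, 105°): beam 1 = 0.5774 ≠ 5.6940 ✗
  (5.5, 1.5, 150°): beam 1 = 2.5882 ≠ 5.6940 ✗
  …
  (7.5, 1.5, 210°): r_1=5.6940, r_2=1.9319, r_3=0.5176, r_4=1.5529 — all match ✓
Unique over the lattice → pose = (7.5, 1.5, 210°).

(x, y, θ) = (7.5, 1.5, 210°)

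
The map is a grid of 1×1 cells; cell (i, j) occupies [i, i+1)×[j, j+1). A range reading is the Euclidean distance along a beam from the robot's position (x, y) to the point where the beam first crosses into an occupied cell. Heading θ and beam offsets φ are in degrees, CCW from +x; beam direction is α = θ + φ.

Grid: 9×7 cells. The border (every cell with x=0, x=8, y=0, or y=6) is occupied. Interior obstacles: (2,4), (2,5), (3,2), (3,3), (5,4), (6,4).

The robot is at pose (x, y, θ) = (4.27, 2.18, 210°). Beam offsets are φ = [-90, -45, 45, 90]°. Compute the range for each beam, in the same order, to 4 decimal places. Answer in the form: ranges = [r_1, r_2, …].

ranges = [0.5400, 0.2795, 1.2216, 1.3625]

beam 1: φ=-90°, α=120°
  direction (-0.5000, 0.8660); cell (4,2); t to first gridline: x 0.5400, y 0.9469 (then +2.0000 / +1.1547)
    (3,2) via x @ 0.5400  # hit
  → r_1 = 0.5400
beam 2: φ=-45°, α=165°
  direction (-0.9659, 0.2588); cell (4,2); t to first gridline: x 0.2795, y 3.1682 (then +1.0353 / +3.8637)
    (3,2) via x @ 0.2795  # hit
  → r_2 = 0.2795
beam 3: φ=45°, α=255°
  direction (-0.2588, -0.9659); cell (4,2); t to first gridline: x 1.0432, y 0.1863 (then +3.8637 / +1.0353)
    (4,1) via y @ 0.1863
    (3,1) via x @ 1.0432
    (3,0) via y @ 1.2216  # hit
  → r_3 = 1.2216
beam 4: φ=90°, α=300°
  direction (0.5000, -0.8660); cell (4,2); t to first gridline: x 1.4600, y 0.2078 (then +2.0000 / +1.1547)
    (4,1) via y @ 0.2078
    (4,0) via y @ 1.3625  # hit
  → r_4 = 1.3625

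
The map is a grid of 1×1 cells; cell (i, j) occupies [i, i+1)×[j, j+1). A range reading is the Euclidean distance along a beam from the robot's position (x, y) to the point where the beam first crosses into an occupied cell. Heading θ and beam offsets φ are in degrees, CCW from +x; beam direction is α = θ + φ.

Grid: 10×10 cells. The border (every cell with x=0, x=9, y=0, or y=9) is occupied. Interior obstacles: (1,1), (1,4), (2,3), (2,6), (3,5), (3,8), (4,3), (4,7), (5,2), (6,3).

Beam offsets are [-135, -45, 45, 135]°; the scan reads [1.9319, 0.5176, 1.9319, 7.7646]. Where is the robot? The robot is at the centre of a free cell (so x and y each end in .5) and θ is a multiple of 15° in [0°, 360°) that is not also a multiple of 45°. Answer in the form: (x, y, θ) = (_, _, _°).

(x, y, θ) = (6.5, 8.5, 150°)

Enumerate (i+0.5, j+0.5, θ) over the 54 free cells and 16 admissible headings. For each, cast all 4 beams and compare to the given ranges.
  (4.5, 4.5, 195°): beam 1 = 5.1962 ≠ 1.9319 ✗
  (1.5, 3.5, 75°): beam 1 = 2.8868 ≠ 1.9319 ✗
  (7.5, 7.5, 15°): beam 1 = 5.0000 ≠ 1.9319 ✗
  (1.5, 6.5, 255°): beam 1 = 1.0000 ≠ 1.9319 ✗
  (4.5, 1.5, 210°): beam 1 = 1.5529 ≠ 1.9319 ✗
  …
  (6.5, 8.5, 150°): r_1=1.9319, r_2=0.5176, r_3=1.9319, r_4=7.7646 — all match ✓
Only this pose fits every beam.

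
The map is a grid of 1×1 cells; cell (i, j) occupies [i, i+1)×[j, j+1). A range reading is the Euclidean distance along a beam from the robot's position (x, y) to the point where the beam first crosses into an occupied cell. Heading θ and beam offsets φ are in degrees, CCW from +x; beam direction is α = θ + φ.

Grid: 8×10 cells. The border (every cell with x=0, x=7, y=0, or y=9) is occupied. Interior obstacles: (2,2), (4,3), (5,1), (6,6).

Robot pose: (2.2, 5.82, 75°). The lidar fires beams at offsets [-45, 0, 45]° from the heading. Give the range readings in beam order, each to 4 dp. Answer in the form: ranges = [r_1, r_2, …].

beam 1: φ=-45°, α=30°
  d=(0.8660,0.5000)  start (2,5)  tX=0.9238 tY=0.3600  stride 1/|dx|=1.1547 1/|dy|=2.0000
    cross y-line → (2,6), t=0.3600
    cross x-line → (3,6), t=0.9238
    cross x-line → (4,6), t=2.0785
    cross y-line → (4,7), t=2.3600
    cross x-line → (5,7), t=3.2332
    cross y-line → (5,8), t=4.3600
    cross x-line → (6,8), t=4.3879
    cross x-line → (7,8), t=5.5426 (wall)
  → r_1 = 5.5426
beam 2: φ=0°, α=75°
  d=(0.2588,0.9659)  start (2,5)  tX=3.0910 tY=0.1863  stride 1/|dx|=3.8637 1/|dy|=1.0353
    cross y-line → (2,6), t=0.1863
    cross y-line → (2,7), t=1.2216
    cross y-line → (2,8), t=2.2569
    cross x-line → (3,8), t=3.0910
    cross y-line → (3,9), t=3.2922 (wall)
  → r_2 = 3.2922
beam 3: φ=45°, α=120°
  d=(-0.5000,0.8660)  start (2,5)  tX=0.4000 tY=0.2078  stride 1/|dx|=2.0000 1/|dy|=1.1547
    cross y-line → (2,6), t=0.2078
    cross x-line → (1,6), t=0.4000
    cross y-line → (1,7), t=1.3625
    cross x-line → (0,7), t=2.4000 (wall)
  → r_3 = 2.4000

ranges = [5.5426, 3.2922, 2.4000]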